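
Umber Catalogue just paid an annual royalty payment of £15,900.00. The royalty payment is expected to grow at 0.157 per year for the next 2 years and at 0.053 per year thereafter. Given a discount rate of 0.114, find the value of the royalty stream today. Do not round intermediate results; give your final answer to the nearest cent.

£329733.25

D_1 = 18396.30000
D_2 = 21284.51910
Terminal value at year 2: TV = D_2×(1+g_2)/(r−g_2) = 22412.59861/0.061 = 367419.64938
P_0 = D_1/(1+r)^1 + D_2/(1+r)^2 + TV/(1+r)^2
    = 16513.73429 + 17151.15850 + 296068.35911 = 329733.25191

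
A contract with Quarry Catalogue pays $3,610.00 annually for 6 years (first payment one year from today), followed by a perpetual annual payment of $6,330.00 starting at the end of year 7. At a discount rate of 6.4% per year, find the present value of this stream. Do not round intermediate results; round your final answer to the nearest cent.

$85697.58

PV of 6-year annuity: $3,610.00 × [1 − (1+0.064)^−6] / 0.064 = 17530.61820
Perpetuity value at year 6: $6,330.00 / 0.064 = 98906.25000
PV of perpetuity: 98906.25000 / (1+0.064)^6 = 68166.96656
Total PV = 17530.61820 + 68166.96656 = 85697.58476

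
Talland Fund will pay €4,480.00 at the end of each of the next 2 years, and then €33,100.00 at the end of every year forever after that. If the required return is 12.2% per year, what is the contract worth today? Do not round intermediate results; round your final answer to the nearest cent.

PV of 2-year annuity: €4,480.00 × [1 − (1+0.122)^−2] / 0.122 = 7551.57743
Perpetuity value at year 2: €33,100.00 / 0.122 = 271311.47541
PV of perpetuity: 271311.47541 / (1+0.122)^2 = 215517.45467
Total PV = 7551.57743 + 215517.45467 = 223069.03210

€223069.03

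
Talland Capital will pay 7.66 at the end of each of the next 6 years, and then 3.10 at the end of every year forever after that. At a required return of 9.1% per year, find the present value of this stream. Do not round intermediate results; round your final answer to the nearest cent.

54.46

PV of 6-year annuity: 7.66 × [1 − (1+0.091)^−6] / 0.091 = 34.25993
Perpetuity value at year 6: 3.10 / 0.091 = 34.06593
PV of perpetuity: 34.06593 / (1+0.091)^6 = 20.20095
Total PV = 34.25993 + 20.20095 = 54.46088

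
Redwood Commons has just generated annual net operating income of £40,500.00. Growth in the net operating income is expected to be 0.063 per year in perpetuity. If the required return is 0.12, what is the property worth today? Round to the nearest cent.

£755289.47

D₁ = D₀ × (1 + g) = £40,500.00 × 1.063 = £43,051.5000
Growing perpetuity: P = D₁ / (r − g) = £43,051.5000 / (0.12 − 0.063) = £755,289.47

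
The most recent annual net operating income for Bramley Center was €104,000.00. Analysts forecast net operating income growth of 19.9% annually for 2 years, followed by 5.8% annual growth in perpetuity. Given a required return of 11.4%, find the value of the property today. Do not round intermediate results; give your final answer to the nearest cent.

€2508551.55

D_1 = 124696.00000
D_2 = 149510.50400
Terminal value at year 2: TV = D_2×(1+g_2)/(r−g_2) = 158182.11323/0.056 = 2824680.59343
P_0 = D_1/(1+r)^1 + D_2/(1+r)^2 + TV/(1+r)^2
    = 111935.36804 + 120476.21749 + 2276139.96615 = 2508551.55168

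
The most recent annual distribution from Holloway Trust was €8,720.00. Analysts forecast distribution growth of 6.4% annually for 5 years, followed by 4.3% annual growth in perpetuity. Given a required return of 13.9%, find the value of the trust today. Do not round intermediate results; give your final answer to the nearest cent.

€103100.65

D_1 = 9278.08000
D_2 = 9871.87712
D_3 = 10503.67726
D_4 = 11175.91260
D_5 = 11891.17101
Terminal value at year 5: TV = D_5×(1+g_2)/(r−g_2) = 12402.49136/0.096 = 129192.61833
P_0 = D_1/(1+r)^1 + D_2/(1+r)^2 + D_3/(1+r)^3 + D_4/(1+r)^4 + D_5/(1+r)^5 + TV/(1+r)^5
    = 8145.81212 + 7609.43292 + 7108.37280 + 6640.30611 + 6203.06032 + 67393.66576 = 103100.65003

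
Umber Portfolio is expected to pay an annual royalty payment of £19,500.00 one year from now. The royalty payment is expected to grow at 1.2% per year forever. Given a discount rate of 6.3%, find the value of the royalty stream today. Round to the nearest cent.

£382352.94

Growing perpetuity: P = D₁ / (r − g) = £19,500.0000 / (0.063 − 0.012) = £382,352.94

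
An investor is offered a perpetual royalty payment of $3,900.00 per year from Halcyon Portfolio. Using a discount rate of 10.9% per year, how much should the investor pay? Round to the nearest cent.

Level perpetuity: PV = C / r = $3,900.00 / 0.109 = $35,779.82

$35779.82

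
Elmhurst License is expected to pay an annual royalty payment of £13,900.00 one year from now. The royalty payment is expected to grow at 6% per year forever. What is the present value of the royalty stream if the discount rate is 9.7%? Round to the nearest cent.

Growing perpetuity: P = D₁ / (r − g) = £13,900.0000 / (0.097 − 0.06) = £375,675.68

£375675.68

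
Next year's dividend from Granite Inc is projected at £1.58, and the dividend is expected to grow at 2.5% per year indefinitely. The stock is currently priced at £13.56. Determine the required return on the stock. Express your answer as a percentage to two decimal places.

P = D₁/(r − g) ⇒ r = D₁/P + g = £1.5800/£13.56 + 0.025 = 0.116519 + 0.025 = 0.141519

14.15%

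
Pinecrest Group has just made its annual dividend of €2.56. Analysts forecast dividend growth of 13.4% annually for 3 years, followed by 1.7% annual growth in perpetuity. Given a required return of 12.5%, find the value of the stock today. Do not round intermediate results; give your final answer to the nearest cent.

€32.49

D_1 = 2.90304
D_2 = 3.29205
D_3 = 3.73318
Terminal value at year 3: TV = D_3×(1+g_2)/(r−g_2) = 3.79665/0.108 = 35.15413
P_0 = D_1/(1+r)^1 + D_2/(1+r)^2 + D_3/(1+r)^3 + TV/(1+r)^3
    = 2.58048 + 2.60112 + 2.62193 + 24.68987 = 32.49340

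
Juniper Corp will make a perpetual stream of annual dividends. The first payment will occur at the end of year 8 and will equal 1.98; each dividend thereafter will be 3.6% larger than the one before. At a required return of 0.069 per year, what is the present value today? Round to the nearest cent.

37.61

Value at end of year 7: C₁ / (r − g) = 1.98 / (0.069 − 0.036) = 60.0000
Discount to today: PV = 60.0000 / (1 + 0.069)^7 = 60.0000 / 1.595306 = 37.61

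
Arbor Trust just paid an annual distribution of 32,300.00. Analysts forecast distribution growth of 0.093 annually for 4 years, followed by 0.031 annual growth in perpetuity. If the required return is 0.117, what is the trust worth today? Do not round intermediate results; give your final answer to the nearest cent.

477409.41

D_1 = 35303.90000
D_2 = 38587.16270
D_3 = 42175.76883
D_4 = 46098.11533
Terminal value at year 4: TV = D_4×(1+g_2)/(r−g_2) = 47527.15691/0.086 = 552641.35939
P_0 = D_1/(1+r)^1 + D_2/(1+r)^2 + D_3/(1+r)^3 + D_4/(1+r)^4 + TV/(1+r)^4
    = 31605.99821 + 30926.90783 + 30262.40846 + 29612.18662 + 355001.91166 = 477409.41278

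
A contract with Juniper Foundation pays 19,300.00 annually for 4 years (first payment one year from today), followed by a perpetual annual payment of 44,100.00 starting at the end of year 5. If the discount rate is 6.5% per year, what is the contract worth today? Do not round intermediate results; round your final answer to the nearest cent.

PV of 4-year annuity: 19,300.00 × [1 − (1+0.065)^−4] / 0.065 = 66117.91301
Perpetuity value at year 4: 44,100.00 / 0.065 = 678461.53846
PV of perpetuity: 678461.53846 / (1+0.065)^4 = 527383.82013
Total PV = 66117.91301 + 527383.82013 = 593501.73314

593501.73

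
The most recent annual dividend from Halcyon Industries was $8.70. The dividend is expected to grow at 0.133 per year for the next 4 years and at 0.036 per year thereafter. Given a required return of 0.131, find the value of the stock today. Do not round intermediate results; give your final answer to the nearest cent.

D_1 = 9.85710
D_2 = 11.16809
D_3 = 12.65345
D_4 = 14.33636
Terminal value at year 4: TV = D_4×(1+g_2)/(r−g_2) = 14.85247/0.095 = 156.34178
P_0 = D_1/(1+r)^1 + D_2/(1+r)^2 + D_3/(1+r)^3 + D_4/(1+r)^4 + TV/(1+r)^4
    = 8.71538 + 8.73080 + 8.74624 + 8.76170 + 95.54866 = 130.50278

$130.50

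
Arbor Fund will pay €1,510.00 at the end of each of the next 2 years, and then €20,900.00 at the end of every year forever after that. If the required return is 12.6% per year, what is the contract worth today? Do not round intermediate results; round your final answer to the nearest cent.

PV of 2-year annuity: €1,510.00 × [1 − (1+0.126)^−2] / 0.126 = 2531.99840
Perpetuity value at year 2: €20,900.00 / 0.126 = 165873.01587
PV of perpetuity: 165873.01587 / (1+0.126)^2 = 130827.47514
Total PV = 2531.99840 + 130827.47514 = 133359.47354

€133359.47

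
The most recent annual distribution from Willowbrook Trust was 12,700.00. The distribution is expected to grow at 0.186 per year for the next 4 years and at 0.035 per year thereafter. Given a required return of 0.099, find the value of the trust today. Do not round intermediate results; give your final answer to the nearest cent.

D_1 = 15062.20000
D_2 = 17863.76920
D_3 = 21186.43027
D_4 = 25127.10630
Terminal value at year 4: TV = D_4×(1+g_2)/(r−g_2) = 26006.55502/0.064 = 406352.42222
P_0 = D_1/(1+r)^1 + D_2/(1+r)^2 + D_3/(1+r)^3 + D_4/(1+r)^4 + TV/(1+r)^4
    = 13705.36852 + 14790.32490 + 15961.16954 + 17224.70162 + 278555.72146 = 340237.28604

340237.29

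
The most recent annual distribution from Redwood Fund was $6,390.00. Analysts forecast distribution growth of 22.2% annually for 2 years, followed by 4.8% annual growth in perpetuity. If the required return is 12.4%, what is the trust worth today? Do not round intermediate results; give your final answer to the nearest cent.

$118649.76

D_1 = 7808.58000
D_2 = 9542.08476
Terminal value at year 2: TV = D_2×(1+g_2)/(r−g_2) = 10000.10483/0.076 = 131580.32669
P_0 = D_1/(1+r)^1 + D_2/(1+r)^2 + TV/(1+r)^2
    = 6947.13523 + 7552.84631 + 104149.77544 = 118649.75698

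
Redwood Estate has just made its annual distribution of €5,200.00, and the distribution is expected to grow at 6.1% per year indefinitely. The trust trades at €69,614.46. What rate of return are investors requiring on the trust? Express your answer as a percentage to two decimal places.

D₁ = €5,200.00 × 1.061 = €5,517.2000
P = D₁/(r − g) ⇒ r = D₁/P + g = €5,517.2000/€69,614.46 + 0.061 = 0.079254 + 0.061 = 0.140254

14.03%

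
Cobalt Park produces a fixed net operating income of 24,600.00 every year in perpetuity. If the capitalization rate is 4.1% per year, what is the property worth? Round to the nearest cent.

Level perpetuity: PV = C / r = 24,600.00 / 0.041 = 600,000.00

600000.00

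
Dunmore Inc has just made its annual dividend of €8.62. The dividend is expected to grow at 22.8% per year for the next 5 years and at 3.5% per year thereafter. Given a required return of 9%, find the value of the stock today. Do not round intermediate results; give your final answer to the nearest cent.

€356.91

D_1 = 10.58536
D_2 = 12.99882
D_3 = 15.96255
D_4 = 19.60202
D_5 = 24.07128
Terminal value at year 5: TV = D_5×(1+g_2)/(r−g_2) = 24.91377/0.055 = 452.97764
P_0 = D_1/(1+r)^1 + D_2/(1+r)^2 + D_3/(1+r)^3 + D_4/(1+r)^4 + D_5/(1+r)^5 + TV/(1+r)^5
    = 9.71134 + 10.94085 + 12.32602 + 13.88656 + 15.64468 + 294.40438 = 356.91383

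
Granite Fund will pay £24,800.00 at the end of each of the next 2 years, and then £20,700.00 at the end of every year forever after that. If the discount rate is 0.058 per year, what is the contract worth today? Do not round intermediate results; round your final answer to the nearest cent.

£364434.58

PV of 2-year annuity: £24,800.00 × [1 − (1+0.058)^−2] / 0.058 = 45595.89195
Perpetuity value at year 2: £20,700.00 / 0.058 = 356896.55172
PV of perpetuity: 356896.55172 / (1+0.058)^2 = 318838.69030
Total PV = 45595.89195 + 318838.69030 = 364434.58225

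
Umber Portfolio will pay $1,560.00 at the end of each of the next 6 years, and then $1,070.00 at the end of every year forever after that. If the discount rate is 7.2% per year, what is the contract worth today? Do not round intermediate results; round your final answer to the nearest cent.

PV of 6-year annuity: $1,560.00 × [1 − (1+0.072)^−6] / 0.072 = 7390.11275
Perpetuity value at year 6: $1,070.00 / 0.072 = 14861.11111
PV of perpetuity: 14861.11111 / (1+0.072)^6 = 9792.25172
Total PV = 7390.11275 + 9792.25172 = 17182.36448

$17182.36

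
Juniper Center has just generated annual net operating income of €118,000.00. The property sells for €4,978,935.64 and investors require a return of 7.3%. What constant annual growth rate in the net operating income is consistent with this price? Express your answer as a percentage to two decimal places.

4.82%

P = D₀(1+g)/(r−g) ⇒ P(r−g) = D₀(1+g) ⇒ g(P+D₀) = P·r − D₀
g = (P·r − D₀)/(P + D₀) = (€4,978,935.64×0.073 − €118,000.00) / (€4,978,935.64 + €118,000.00) = 0.048159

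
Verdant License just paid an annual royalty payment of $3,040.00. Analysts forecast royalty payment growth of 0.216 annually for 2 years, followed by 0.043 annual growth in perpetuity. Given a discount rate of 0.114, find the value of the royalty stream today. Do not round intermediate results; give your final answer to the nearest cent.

D_1 = 3696.64000
D_2 = 4495.11424
Terminal value at year 2: TV = D_2×(1+g_2)/(r−g_2) = 4688.40415/0.071 = 66033.86130
P_0 = D_1/(1+r)^1 + D_2/(1+r)^2 + TV/(1+r)^2
    = 3318.34829 + 3622.18270 + 53210.37401 = 60150.90500

$60150.90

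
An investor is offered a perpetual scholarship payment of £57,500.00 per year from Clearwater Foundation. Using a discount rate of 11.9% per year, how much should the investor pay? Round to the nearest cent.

£483193.28

Level perpetuity: PV = C / r = £57,500.00 / 0.119 = £483,193.28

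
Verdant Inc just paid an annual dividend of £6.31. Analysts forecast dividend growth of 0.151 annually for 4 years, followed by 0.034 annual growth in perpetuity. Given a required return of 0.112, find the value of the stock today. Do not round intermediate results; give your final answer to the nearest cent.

D_1 = 7.26281
D_2 = 8.35949
D_3 = 9.62178
D_4 = 11.07467
Terminal value at year 4: TV = D_4×(1+g_2)/(r−g_2) = 11.45121/0.078 = 146.81032
P_0 = D_1/(1+r)^1 + D_2/(1+r)^2 + D_3/(1+r)^3 + D_4/(1+r)^4 + TV/(1+r)^4
    = 6.53130 + 6.76037 + 6.99747 + 7.24288 + 96.01464 = 123.54666

£123.55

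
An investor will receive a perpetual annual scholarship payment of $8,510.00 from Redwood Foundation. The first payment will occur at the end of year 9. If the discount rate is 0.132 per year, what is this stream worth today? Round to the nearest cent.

Value at end of year 8: C / r = $8,510.00 / 0.132 = $64,469.6970
Discount to today: PV = $64,469.6970 / (1 + 0.132)^8 = $64,469.6970 / 2.696320 = $23,910.26

$23910.26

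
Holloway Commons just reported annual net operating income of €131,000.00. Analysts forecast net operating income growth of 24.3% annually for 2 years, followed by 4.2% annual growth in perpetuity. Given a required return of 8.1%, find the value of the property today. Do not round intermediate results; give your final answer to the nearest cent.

€4951538.37

D_1 = 162833.00000
D_2 = 202401.41900
Terminal value at year 2: TV = D_2×(1+g_2)/(r−g_2) = 210902.27860/0.039 = 5407750.73328
P_0 = D_1/(1+r)^1 + D_2/(1+r)^2 + TV/(1+r)^2
    = 150631.82239 + 173205.69401 + 4627700.85026 = 4951538.36666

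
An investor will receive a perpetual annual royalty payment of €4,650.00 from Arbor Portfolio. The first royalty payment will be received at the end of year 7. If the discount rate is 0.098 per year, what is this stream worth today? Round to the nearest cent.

€27077.77

Value at end of year 6: C / r = €4,650.00 / 0.098 = €47,448.9796
Discount to today: PV = €47,448.9796 / (1 + 0.098)^6 = €47,448.9796 / 1.752323 = €27,077.77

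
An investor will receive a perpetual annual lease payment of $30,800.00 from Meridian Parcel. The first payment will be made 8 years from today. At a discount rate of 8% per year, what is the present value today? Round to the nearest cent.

$224643.80

Value at end of year 7: C / r = $30,800.00 / 0.08 = $385,000.0000
Discount to today: PV = $385,000.0000 / (1 + 0.08)^7 = $385,000.0000 / 1.713824 = $224,643.80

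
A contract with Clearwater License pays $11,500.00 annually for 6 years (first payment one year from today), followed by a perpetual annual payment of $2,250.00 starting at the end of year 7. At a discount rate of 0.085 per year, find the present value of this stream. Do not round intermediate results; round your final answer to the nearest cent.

PV of 6-year annuity: $11,500.00 × [1 − (1+0.085)^−6] / 0.085 = 52366.25245
Perpetuity value at year 6: $2,250.00 / 0.085 = 26470.58824
PV of perpetuity: 26470.58824 / (1+0.085)^6 = 16225.01710
Total PV = 52366.25245 + 16225.01710 = 68591.26955

$68591.27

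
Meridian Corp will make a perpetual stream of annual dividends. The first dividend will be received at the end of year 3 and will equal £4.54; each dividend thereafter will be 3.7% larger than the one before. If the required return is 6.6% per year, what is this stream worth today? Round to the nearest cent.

£137.77

Value at end of year 2: C₁ / (r − g) = £4.54 / (0.066 − 0.037) = £156.5517
Discount to today: PV = £156.5517 / (1 + 0.066)^2 = £156.5517 / 1.136356 = £137.77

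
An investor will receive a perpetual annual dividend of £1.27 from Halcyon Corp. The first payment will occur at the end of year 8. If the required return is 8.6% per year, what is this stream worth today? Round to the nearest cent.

£8.29

Value at end of year 7: C / r = £1.27 / 0.086 = £14.7674
Discount to today: PV = £14.7674 / (1 + 0.086)^7 = £14.7674 / 1.781594 = £8.29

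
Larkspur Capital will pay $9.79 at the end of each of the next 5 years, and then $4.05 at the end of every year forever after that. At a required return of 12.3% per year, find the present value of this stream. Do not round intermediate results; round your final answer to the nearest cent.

PV of 5-year annuity: $9.79 × [1 − (1+0.123)^−5] / 0.123 = 35.03005
Perpetuity value at year 5: $4.05 / 0.123 = 32.92683
PV of perpetuity: 32.92683 / (1+0.123)^5 = 18.43534
Total PV = 35.03005 + 18.43534 = 53.46539

$53.47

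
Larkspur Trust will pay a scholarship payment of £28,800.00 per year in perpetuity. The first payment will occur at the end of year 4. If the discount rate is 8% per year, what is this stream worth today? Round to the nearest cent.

£285779.61

Value at end of year 3: C / r = £28,800.00 / 0.08 = £360,000.0000
Discount to today: PV = £360,000.0000 / (1 + 0.08)^3 = £360,000.0000 / 1.259712 = £285,779.61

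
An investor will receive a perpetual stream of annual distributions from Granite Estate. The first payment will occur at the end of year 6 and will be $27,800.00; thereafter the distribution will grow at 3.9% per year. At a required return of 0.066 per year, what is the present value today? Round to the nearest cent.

Value at end of year 5: C₁ / (r − g) = $27,800.00 / (0.066 − 0.039) = $1,029,629.6296
Discount to today: PV = $1,029,629.6296 / (1 + 0.066)^5 = $1,029,629.6296 / 1.376531 = $747,988.65

$747988.65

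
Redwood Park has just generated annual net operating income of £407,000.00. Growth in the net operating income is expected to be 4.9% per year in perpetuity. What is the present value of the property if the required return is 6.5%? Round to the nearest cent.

D₁ = D₀ × (1 + g) = £407,000.00 × 1.049 = £426,943.0000
Growing perpetuity: P = D₁ / (r − g) = £426,943.0000 / (0.065 − 0.049) = £26,683,937.50

£26683937.50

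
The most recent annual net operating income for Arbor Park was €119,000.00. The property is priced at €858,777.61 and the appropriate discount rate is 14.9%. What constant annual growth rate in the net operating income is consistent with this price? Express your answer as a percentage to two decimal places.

0.92%

P = D₀(1+g)/(r−g) ⇒ P(r−g) = D₀(1+g) ⇒ g(P+D₀) = P·r − D₀
g = (P·r − D₀)/(P + D₀) = (€858,777.61×0.149 − €119,000.00) / (€858,777.61 + €119,000.00) = 0.009161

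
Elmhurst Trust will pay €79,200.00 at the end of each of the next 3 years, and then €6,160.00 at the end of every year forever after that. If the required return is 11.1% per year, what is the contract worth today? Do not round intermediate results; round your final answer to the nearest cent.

€233674.44

PV of 3-year annuity: €79,200.00 × [1 − (1+0.111)^−3] / 0.111 = 193206.08554
Perpetuity value at year 3: €6,160.00 / 0.111 = 55495.49550
PV of perpetuity: 55495.49550 / (1+0.111)^3 = 40468.35551
Total PV = 193206.08554 + 40468.35551 = 233674.44105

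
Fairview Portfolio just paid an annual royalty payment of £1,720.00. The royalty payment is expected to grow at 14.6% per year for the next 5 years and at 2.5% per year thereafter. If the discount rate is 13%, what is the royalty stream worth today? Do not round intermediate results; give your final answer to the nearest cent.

D_1 = 1971.12000
D_2 = 2258.90352
D_3 = 2588.70343
D_4 = 2966.65414
D_5 = 3399.78564
Terminal value at year 5: TV = D_5×(1+g_2)/(r−g_2) = 3484.78028/0.105 = 33188.38362
P_0 = D_1/(1+r)^1 + D_2/(1+r)^2 + D_3/(1+r)^3 + D_4/(1+r)^4 + D_5/(1+r)^5 + TV/(1+r)^5
    = 1744.35398 + 1769.05280 + 1794.10133 + 1819.50454 + 1845.26744 + 18013.32497 = 26985.60506

£26985.61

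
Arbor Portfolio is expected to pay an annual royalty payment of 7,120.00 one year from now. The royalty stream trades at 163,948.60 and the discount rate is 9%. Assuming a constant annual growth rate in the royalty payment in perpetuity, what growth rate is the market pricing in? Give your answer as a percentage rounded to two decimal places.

P = D₁/(r−g) ⇒ g = r − D₁/P = 0.09 − 7,120.00/163,948.60 = 0.046572

4.66%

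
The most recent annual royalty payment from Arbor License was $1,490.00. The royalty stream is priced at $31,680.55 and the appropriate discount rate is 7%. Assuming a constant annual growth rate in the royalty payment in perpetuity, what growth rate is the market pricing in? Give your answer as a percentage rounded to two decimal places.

P = D₀(1+g)/(r−g) ⇒ P(r−g) = D₀(1+g) ⇒ g(P+D₀) = P·r − D₀
g = (P·r − D₀)/(P + D₀) = ($31,680.55×0.07 − $1,490.00) / ($31,680.55 + $1,490.00) = 0.021936

2.19%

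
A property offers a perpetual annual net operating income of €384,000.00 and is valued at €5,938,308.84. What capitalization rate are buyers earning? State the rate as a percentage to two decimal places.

P = C/r ⇒ r = C/P = €384,000.00/€5,938,308.84 = 0.064665

6.47%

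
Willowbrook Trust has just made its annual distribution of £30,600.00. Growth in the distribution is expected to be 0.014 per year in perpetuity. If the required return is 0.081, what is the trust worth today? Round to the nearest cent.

D₁ = D₀ × (1 + g) = £30,600.00 × 1.014 = £31,028.4000
Growing perpetuity: P = D₁ / (r − g) = £31,028.4000 / (0.081 − 0.014) = £463,110.45

£463110.45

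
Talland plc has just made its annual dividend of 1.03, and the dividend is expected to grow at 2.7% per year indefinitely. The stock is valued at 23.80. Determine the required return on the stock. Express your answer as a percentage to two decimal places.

D₁ = 1.03 × 1.027 = 1.0578
P = D₁/(r − g) ⇒ r = D₁/P + g = 1.0578/23.80 + 0.027 = 0.044446 + 0.027 = 0.071446

7.14%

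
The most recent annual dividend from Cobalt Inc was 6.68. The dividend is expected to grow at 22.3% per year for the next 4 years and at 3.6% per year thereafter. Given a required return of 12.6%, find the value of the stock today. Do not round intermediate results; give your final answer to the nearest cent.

D_1 = 8.16964
D_2 = 9.99147
D_3 = 12.21957
D_4 = 14.94453
Terminal value at year 4: TV = D_4×(1+g_2)/(r−g_2) = 15.48253/0.09 = 172.02816
P_0 = D_1/(1+r)^1 + D_2/(1+r)^2 + D_3/(1+r)^3 + D_4/(1+r)^4 + TV/(1+r)^4
    = 7.25545 + 7.88048 + 8.55935 + 9.29670 + 107.01532 = 140.00730

140.01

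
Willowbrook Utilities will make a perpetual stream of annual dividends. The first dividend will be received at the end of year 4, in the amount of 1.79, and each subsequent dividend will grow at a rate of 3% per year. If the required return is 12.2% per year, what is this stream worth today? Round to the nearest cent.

13.77

Value at end of year 3: C₁ / (r − g) = 1.79 / (0.122 − 0.03) = 19.4565
Discount to today: PV = 19.4565 / (1 + 0.122)^3 = 19.4565 / 1.412468 = 13.77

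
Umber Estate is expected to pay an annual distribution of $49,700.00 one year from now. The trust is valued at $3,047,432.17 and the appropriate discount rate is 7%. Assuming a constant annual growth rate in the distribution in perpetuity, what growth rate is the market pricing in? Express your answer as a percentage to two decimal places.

5.37%

P = D₁/(r−g) ⇒ g = r − D₁/P = 0.07 − $49,700.00/$3,047,432.17 = 0.053691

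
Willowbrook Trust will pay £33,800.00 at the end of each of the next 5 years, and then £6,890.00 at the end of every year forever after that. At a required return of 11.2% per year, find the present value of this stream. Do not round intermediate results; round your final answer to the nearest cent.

PV of 5-year annuity: £33,800.00 × [1 − (1+0.112)^−5] / 0.112 = 124295.36610
Perpetuity value at year 5: £6,890.00 / 0.112 = 61517.85714
PV of perpetuity: 61517.85714 / (1+0.112)^5 = 36180.72482
Total PV = 124295.36610 + 36180.72482 = 160476.09092

£160476.09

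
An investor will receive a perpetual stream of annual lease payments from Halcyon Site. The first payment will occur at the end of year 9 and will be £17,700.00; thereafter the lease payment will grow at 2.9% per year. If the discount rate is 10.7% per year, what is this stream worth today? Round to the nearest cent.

Value at end of year 8: C₁ / (r − g) = £17,700.00 / (0.107 − 0.029) = £226,923.0769
Discount to today: PV = £226,923.0769 / (1 + 0.107)^8 = £226,923.0769 / 2.255179 = £100,623.10

£100623.10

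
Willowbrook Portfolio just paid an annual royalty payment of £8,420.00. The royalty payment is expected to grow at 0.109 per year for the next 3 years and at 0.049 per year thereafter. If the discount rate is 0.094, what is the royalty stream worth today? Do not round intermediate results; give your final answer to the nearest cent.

D_1 = 9337.78000
D_2 = 10355.59802
D_3 = 11484.35820
Terminal value at year 3: TV = D_3×(1+g_2)/(r−g_2) = 12047.09176/0.045 = 267713.15014
P_0 = D_1/(1+r)^1 + D_2/(1+r)^2 + D_3/(1+r)^3 + TV/(1+r)^3
    = 8535.44790 + 8652.47872 + 8771.11417 + 204464.41693 = 230423.45771

£230423.46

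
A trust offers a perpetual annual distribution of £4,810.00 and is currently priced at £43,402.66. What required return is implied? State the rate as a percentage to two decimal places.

11.08%

P = C/r ⇒ r = C/P = £4,810.00/£43,402.66 = 0.110823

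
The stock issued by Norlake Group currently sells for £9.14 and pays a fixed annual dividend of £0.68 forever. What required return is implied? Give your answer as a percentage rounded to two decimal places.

P = C/r ⇒ r = C/P = £0.68/£9.14 = 0.074398

7.44%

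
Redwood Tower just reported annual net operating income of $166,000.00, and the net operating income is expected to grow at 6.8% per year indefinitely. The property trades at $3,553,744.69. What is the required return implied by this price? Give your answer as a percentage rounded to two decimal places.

D₁ = $166,000.00 × 1.068 = $177,288.0000
P = D₁/(r − g) ⇒ r = D₁/P + g = $177,288.0000/$3,553,744.69 + 0.068 = 0.049888 + 0.068 = 0.117888

11.79%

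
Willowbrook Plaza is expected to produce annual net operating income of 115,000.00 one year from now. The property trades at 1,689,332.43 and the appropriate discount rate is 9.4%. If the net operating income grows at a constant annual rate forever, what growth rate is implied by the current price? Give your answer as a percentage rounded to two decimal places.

P = D₁/(r−g) ⇒ g = r − D₁/P = 0.094 − 115,000.00/1,689,332.43 = 0.025926

2.59%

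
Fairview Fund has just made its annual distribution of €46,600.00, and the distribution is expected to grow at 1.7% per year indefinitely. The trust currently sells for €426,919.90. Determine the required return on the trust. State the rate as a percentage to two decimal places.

12.80%

D₁ = €46,600.00 × 1.017 = €47,392.2000
P = D₁/(r − g) ⇒ r = D₁/P + g = €47,392.2000/€426,919.90 + 0.017 = 0.111010 + 0.017 = 0.128010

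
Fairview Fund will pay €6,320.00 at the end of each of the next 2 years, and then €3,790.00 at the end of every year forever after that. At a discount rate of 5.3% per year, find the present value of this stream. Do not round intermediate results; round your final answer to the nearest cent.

PV of 2-year annuity: €6,320.00 × [1 − (1+0.053)^−2] / 0.053 = 11701.70877
Perpetuity value at year 2: €3,790.00 / 0.053 = 71509.43396
PV of perpetuity: 71509.43396 / (1+0.053)^2 = 64492.11177
Total PV = 11701.70877 + 64492.11177 = 76193.82054

€76193.82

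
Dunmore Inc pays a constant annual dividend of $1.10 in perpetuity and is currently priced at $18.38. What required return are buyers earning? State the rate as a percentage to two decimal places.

5.98%

P = C/r ⇒ r = C/P = $1.10/$18.38 = 0.059848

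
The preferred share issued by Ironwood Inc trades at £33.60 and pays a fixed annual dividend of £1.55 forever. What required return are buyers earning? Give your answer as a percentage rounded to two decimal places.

P = C/r ⇒ r = C/P = £1.55/£33.60 = 0.046131

4.61%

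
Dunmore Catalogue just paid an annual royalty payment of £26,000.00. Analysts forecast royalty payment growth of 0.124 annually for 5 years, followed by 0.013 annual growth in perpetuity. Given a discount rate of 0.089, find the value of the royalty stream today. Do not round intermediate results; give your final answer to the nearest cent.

D_1 = 29224.00000
D_2 = 32847.77600
D_3 = 36920.90022
D_4 = 41499.09185
D_5 = 46644.97924
Terminal value at year 5: TV = D_5×(1+g_2)/(r−g_2) = 47251.36397/0.076 = 621728.47331
P_0 = D_1/(1+r)^1 + D_2/(1+r)^2 + D_3/(1+r)^3 + D_4/(1+r)^4 + D_5/(1+r)^5 + TV/(1+r)^5
    = 26835.62902 + 27698.11480 + 28588.32051 + 29507.13705 + 30455.48397 + 405939.54298 = 549024.22833

£549024.23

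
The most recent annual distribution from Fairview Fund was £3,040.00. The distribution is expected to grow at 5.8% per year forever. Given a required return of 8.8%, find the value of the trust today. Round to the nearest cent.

D₁ = D₀ × (1 + g) = £3,040.00 × 1.058 = £3,216.3200
Growing perpetuity: P = D₁ / (r − g) = £3,216.3200 / (0.088 − 0.058) = £107,210.67

£107210.67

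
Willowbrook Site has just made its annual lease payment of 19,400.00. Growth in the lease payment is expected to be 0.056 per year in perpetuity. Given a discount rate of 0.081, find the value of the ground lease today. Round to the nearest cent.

D₁ = D₀ × (1 + g) = 19,400.00 × 1.056 = 20,486.4000
Growing perpetuity: P = D₁ / (r − g) = 20,486.4000 / (0.081 − 0.056) = 819,456.00

819456.00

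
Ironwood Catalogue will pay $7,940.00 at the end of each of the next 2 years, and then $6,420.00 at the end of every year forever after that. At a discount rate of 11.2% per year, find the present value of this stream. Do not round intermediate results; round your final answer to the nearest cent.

PV of 2-year annuity: $7,940.00 × [1 − (1+0.112)^−2] / 0.112 = 13561.40986
Perpetuity value at year 2: $6,420.00 / 0.112 = 57321.42857
PV of perpetuity: 57321.42857 / (1+0.112)^2 = 46356.15762
Total PV = 13561.40986 + 46356.15762 = 59917.56749

$59917.57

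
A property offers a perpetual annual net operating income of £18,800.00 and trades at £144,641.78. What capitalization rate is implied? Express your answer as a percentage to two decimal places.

13.00%

P = C/r ⇒ r = C/P = £18,800.00/£144,641.78 = 0.129976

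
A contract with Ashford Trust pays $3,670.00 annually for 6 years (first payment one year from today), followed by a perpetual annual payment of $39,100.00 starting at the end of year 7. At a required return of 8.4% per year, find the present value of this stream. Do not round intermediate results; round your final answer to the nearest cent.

$303656.25

PV of 6-year annuity: $3,670.00 × [1 − (1+0.084)^−6] / 0.084 = 16762.04301
Perpetuity value at year 6: $39,100.00 / 0.084 = 465476.19048
PV of perpetuity: 465476.19048 / (1+0.084)^6 = 286894.20641
Total PV = 16762.04301 + 286894.20641 = 303656.24942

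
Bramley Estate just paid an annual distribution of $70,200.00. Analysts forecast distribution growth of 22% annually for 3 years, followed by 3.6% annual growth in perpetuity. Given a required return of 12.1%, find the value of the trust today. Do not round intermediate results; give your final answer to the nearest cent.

$1352947.60

D_1 = 85644.00000
D_2 = 104485.68000
D_3 = 127472.52960
Terminal value at year 3: TV = D_3×(1+g_2)/(r−g_2) = 132061.54067/0.085 = 1553665.18430
P_0 = D_1/(1+r)^1 + D_2/(1+r)^2 + D_3/(1+r)^3 + TV/(1+r)^3
    = 76399.64318 + 83146.80167 + 90489.82876 + 1102911.32465 = 1352947.59826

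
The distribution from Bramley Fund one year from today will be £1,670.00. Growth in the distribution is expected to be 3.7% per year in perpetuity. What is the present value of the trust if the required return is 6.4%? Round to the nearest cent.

Growing perpetuity: P = D₁ / (r − g) = £1,670.0000 / (0.064 − 0.037) = £61,851.85

£61851.85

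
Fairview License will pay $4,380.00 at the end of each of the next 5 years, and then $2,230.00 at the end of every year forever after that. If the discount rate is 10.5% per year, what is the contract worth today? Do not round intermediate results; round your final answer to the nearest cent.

$29285.24

PV of 5-year annuity: $4,380.00 × [1 − (1+0.105)^−5] / 0.105 = 16393.71902
Perpetuity value at year 5: $2,230.00 / 0.105 = 21238.09524
PV of perpetuity: 21238.09524 / (1+0.105)^5 = 12891.52140
Total PV = 16393.71902 + 12891.52140 = 29285.24042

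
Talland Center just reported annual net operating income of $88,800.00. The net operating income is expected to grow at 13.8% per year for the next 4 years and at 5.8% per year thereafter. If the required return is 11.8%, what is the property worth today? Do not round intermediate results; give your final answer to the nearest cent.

D_1 = 101054.40000
D_2 = 114999.90720
D_3 = 130869.89439
D_4 = 148929.93982
Terminal value at year 4: TV = D_4×(1+g_2)/(r−g_2) = 157567.87633/0.06 = 2626131.27216
P_0 = D_1/(1+r)^1 + D_2/(1+r)^2 + D_3/(1+r)^3 + D_4/(1+r)^4 + TV/(1+r)^4
    = 90388.55098 + 92005.51970 + 93651.41450 + 95326.75287 + 1680928.40886 = 2052300.64691

$2052300.65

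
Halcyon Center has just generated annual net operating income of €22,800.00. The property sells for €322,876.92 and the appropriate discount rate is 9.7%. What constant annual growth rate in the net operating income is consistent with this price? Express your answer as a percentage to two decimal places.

P = D₀(1+g)/(r−g) ⇒ P(r−g) = D₀(1+g) ⇒ g(P+D₀) = P·r − D₀
g = (P·r − D₀)/(P + D₀) = (€322,876.92×0.097 − €22,800.00) / (€322,876.92 + €22,800.00) = 0.024645

2.46%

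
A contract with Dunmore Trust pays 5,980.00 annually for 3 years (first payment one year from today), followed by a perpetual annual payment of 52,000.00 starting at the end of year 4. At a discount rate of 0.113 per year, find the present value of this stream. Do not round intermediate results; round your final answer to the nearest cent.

PV of 3-year annuity: 5,980.00 × [1 − (1+0.113)^−3] / 0.113 = 14537.50145
Perpetuity value at year 3: 52,000.00 / 0.113 = 460176.99115
PV of perpetuity: 460176.99115 / (1+0.113)^3 = 333763.93511
Total PV = 14537.50145 + 333763.93511 = 348301.43655

348301.44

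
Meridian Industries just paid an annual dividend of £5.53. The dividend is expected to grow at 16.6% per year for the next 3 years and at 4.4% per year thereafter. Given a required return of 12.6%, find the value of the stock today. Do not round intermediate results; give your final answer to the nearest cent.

£95.98

D_1 = 6.44798
D_2 = 7.51834
D_3 = 8.76639
Terminal value at year 3: TV = D_3×(1+g_2)/(r−g_2) = 9.15211/0.082 = 111.61111
P_0 = D_1/(1+r)^1 + D_2/(1+r)^2 + D_3/(1+r)^3 + TV/(1+r)^3
    = 5.72645 + 5.92987 + 6.14053 + 78.17939 = 95.97623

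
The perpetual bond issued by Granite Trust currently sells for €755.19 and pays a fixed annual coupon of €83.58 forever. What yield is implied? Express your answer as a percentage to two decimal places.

11.07%

P = C/r ⇒ r = C/P = €83.58/€755.19 = 0.110674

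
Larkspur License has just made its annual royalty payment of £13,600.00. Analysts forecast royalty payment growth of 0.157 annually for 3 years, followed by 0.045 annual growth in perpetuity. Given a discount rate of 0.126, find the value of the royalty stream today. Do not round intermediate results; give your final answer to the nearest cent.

D_1 = 15735.20000
D_2 = 18205.62640
D_3 = 21063.90974
Terminal value at year 3: TV = D_3×(1+g_2)/(r−g_2) = 22011.78568/0.081 = 271750.44053
P_0 = D_1/(1+r)^1 + D_2/(1+r)^2 + D_3/(1+r)^3 + TV/(1+r)^3
    = 13974.42274 + 14359.15373 + 14754.47679 + 190350.96605 = 233439.01932

£233439.02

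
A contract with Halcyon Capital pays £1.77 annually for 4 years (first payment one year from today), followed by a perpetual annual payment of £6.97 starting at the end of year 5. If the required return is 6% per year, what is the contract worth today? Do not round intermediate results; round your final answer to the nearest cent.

£98.15

PV of 4-year annuity: £1.77 × [1 − (1+0.06)^−4] / 0.06 = 6.13324
Perpetuity value at year 4: £6.97 / 0.06 = 116.16667
PV of perpetuity: 116.16667 / (1+0.06)^4 = 92.01488
Total PV = 6.13324 + 92.01488 = 98.14812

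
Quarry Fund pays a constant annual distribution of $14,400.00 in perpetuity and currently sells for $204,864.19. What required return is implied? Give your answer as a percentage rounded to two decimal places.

7.03%

P = C/r ⇒ r = C/P = $14,400.00/$204,864.19 = 0.070290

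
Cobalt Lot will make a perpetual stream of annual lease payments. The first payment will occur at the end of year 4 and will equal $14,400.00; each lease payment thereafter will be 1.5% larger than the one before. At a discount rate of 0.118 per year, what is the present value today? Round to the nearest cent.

$100046.03

Value at end of year 3: C₁ / (r − g) = $14,400.00 / (0.118 − 0.015) = $139,805.8252
Discount to today: PV = $139,805.8252 / (1 + 0.118)^3 = $139,805.8252 / 1.397415 = $100,046.03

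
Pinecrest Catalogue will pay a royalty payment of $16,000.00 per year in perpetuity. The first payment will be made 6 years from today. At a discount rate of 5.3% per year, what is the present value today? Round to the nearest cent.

Value at end of year 5: C / r = $16,000.00 / 0.053 = $301,886.7925
Discount to today: PV = $301,886.7925 / (1 + 0.053)^5 = $301,886.7925 / 1.294619 = $233,185.88

$233185.88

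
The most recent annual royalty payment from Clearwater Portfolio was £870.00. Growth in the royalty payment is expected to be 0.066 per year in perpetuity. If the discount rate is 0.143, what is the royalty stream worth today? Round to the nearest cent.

D₁ = D₀ × (1 + g) = £870.00 × 1.066 = £927.4200
Growing perpetuity: P = D₁ / (r − g) = £927.4200 / (0.143 − 0.066) = £12,044.42

£12044.42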